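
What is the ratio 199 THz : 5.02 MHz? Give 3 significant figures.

(199e12) / (5.02e6) = 39.64e6

39600000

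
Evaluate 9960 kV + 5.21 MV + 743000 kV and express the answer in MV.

In MV:
  9960 kV = 9960 × 10⁻³ MV = 9.96
  5.21 MV → 5.21
  743000 kV = 743000 × 10⁻³ MV = 743
Sum: 9.96 + 5.21 + 743 = 758.17

758.17 MV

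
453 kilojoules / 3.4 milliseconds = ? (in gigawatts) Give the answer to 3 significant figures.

(453 × 10³) / (3.4 × 10⁻³) = 133.24 × 10⁶ W

0.133 gigawatts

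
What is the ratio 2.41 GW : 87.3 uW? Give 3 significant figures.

27600000000000

(2.41 × 10⁹) / (87.3 × 10⁻⁶) = 0.02761 × 10¹⁵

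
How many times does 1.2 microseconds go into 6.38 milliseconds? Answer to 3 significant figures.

5320

(6.38 × 10⁻³) / (1.2 × 10⁻⁶) = 5.317 × 10³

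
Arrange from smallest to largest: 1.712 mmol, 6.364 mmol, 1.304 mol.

1.712 mmol = 0.001712 mol
6.364 mmol = 0.006364 mol
1.304 mol = 1.304 mol

1.712 mmol < 6.364 mmol < 1.304 mol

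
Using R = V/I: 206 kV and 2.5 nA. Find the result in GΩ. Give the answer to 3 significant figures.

82400 GΩ

(206e3) / (2.5e-9) = 82.4e12 Ω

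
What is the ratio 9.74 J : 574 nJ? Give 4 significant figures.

(9.74) / (574e-9) = 0.016969e9

16970000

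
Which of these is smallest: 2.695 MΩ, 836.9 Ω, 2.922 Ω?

2.695 MΩ = 2695000 Ω
836.9 Ω = 836.9 Ω
2.922 Ω = 2.922 Ω

2.922 Ω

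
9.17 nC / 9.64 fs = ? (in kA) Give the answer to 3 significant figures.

951 kA

(9.17 × 10⁻⁹) / (9.64 × 10⁻¹⁵) = 0.95124 × 10⁶ A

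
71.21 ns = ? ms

nano = 10⁻⁹, milli = 10⁻³; factor is 10⁻⁶.
71.21 × 10⁻⁶ = 0.00007121

0.00007121 ms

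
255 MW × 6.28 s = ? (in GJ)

255e6 × 6.28 = 1601.4e6 J

1.6014 GJ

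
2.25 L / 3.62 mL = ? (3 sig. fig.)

622

(2.25) / (3.62e-3) = 0.6215e3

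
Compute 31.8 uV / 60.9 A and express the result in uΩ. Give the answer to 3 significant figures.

0.522 uΩ

(31.8 × 10⁻⁶) / (60.9) = 0.52217 × 10⁻⁶ Ω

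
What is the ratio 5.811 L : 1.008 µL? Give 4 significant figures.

(5.811) / (1.008e-6) = 5.7649e6

5765000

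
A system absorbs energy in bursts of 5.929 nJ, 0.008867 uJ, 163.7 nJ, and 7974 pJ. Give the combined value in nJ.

186.47 nJ

In nJ:
  5.929 nJ → 5.929
  0.008867 uJ = 0.008867 × 10³ nJ = 8.867
  163.7 nJ → 163.7
  7974 pJ = 7974 × 10⁻³ nJ = 7.974
Sum: 5.929 + 8.867 + 163.7 + 7.974 = 186.47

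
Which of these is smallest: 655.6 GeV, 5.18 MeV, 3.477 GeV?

5.18 MeV

655.6 GeV = 655600000000 eV
5.18 MeV = 5180000 eV
3.477 GeV = 3477000000 eV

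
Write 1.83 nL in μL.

0.00183 μL

nano = 1e-9, micro = 1e-6; factor is 1e-3.
1.83 × 1e-3 = 0.00183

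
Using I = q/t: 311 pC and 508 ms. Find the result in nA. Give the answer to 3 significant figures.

0.612 nA

(311e-12) / (508e-3) = 0.6122e-9 A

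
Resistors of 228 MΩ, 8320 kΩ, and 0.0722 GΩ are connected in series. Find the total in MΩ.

In MΩ:
  228 MΩ → 228
  8320 kΩ = 8320e-3 MΩ = 8.32
  0.0722 GΩ = 0.0722e3 MΩ = 72.2
Sum: 228 + 8.32 + 72.2 = 308.52

308.52 MΩ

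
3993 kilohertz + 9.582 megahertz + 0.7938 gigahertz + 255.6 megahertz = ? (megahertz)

In megahertz:
  3993 kilohertz = 3993 × 10⁻³ megahertz = 3.993
  9.582 megahertz → 9.582
  0.7938 gigahertz = 0.7938 × 10³ megahertz = 793.8
  255.6 megahertz → 255.6
Sum: 3.993 + 9.582 + 793.8 + 255.6 = 1062.975

1062.975 megahertz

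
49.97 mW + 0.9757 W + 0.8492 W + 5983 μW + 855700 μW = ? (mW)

2736.553 mW

In mW:
  49.97 mW → 49.97
  0.9757 W = 0.9757 × 10^3 mW = 975.7
  0.8492 W = 0.8492 × 10^3 mW = 849.2
  5983 μW = 5983 × 10^-3 mW = 5.983
  855700 μW = 855700 × 10^-3 mW = 855.7
Sum: 49.97 + 975.7 + 849.2 + 5.983 + 855.7 = 2736.553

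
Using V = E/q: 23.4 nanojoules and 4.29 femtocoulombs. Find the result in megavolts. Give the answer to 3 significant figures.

5.45 megavolts

(23.4e-9) / (4.29e-15) = 5.4545e6 V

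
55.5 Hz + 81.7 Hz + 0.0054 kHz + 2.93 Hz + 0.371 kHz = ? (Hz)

In Hz:
  55.5 Hz → 55.5
  81.7 Hz → 81.7
  0.0054 kHz = 0.0054e3 Hz = 5.4
  2.93 Hz → 2.93
  0.371 kHz = 0.371e3 Hz = 371
Sum: 55.5 + 81.7 + 5.4 + 2.93 + 371 = 516.53

516.53 Hz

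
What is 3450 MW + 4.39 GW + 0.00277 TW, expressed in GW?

10.61 GW

In GW:
  3450 MW = 3450 × 10^-3 GW = 3.45
  4.39 GW → 4.39
  0.00277 TW = 0.00277 × 10^3 GW = 2.77
Sum: 3.45 + 4.39 + 2.77 = 10.61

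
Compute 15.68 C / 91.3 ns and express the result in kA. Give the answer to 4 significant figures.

171700 kA

(15.68) / (91.3 × 10^-9) = 0.171742 × 10^9 A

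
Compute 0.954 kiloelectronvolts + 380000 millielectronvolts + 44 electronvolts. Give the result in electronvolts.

1378 electronvolts

In electronvolts:
  0.954 kiloelectronvolts = 0.954 × 10^3 electronvolts = 954
  380000 millielectronvolts = 380000 × 10^-3 electronvolts = 380
  44 electronvolts → 44
Sum: 954 + 380 + 44 = 1378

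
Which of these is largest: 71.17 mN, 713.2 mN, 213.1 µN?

71.17 mN = 0.07117 N
713.2 mN = 0.7132 N
213.1 µN = 0.0002131 N

713.2 mN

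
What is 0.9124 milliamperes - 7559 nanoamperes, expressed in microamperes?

In microamperes:
  0.9124 milliamperes = 0.9124 × 10³ microamperes = 912.4
  7559 nanoamperes = 7559 × 10⁻³ microamperes = 7.559
Difference: 912.4 - 7.559 = 904.841

904.841 microamperes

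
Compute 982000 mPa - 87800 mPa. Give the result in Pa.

894.2 Pa

In Pa:
  982000 mPa = 982000e-3 Pa = 982
  87800 mPa = 87800e-3 Pa = 87.8
Difference: 982 - 87.8 = 894.2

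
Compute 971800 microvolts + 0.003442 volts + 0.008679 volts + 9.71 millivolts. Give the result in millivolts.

In millivolts:
  971800 microvolts = 971800 × 10⁻³ millivolts = 971.8
  0.003442 volts = 0.003442 × 10³ millivolts = 3.442
  0.008679 volts = 0.008679 × 10³ millivolts = 8.679
  9.71 millivolts → 9.71
Sum: 971.8 + 3.442 + 8.679 + 9.71 = 993.631

993.631 millivolts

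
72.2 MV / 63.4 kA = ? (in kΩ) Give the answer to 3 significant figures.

(72.2 × 10⁶) / (63.4 × 10³) = 1.1388 × 10³ Ω

1.14 kΩ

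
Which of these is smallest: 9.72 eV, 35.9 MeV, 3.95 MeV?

9.72 eV = 9.72 eV
35.9 MeV = 35900000 eV
3.95 MeV = 3950000 eV

9.72 eV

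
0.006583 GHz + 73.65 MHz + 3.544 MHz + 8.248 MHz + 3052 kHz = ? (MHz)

In MHz:
  0.006583 GHz = 0.006583 × 10³ MHz = 6.583
  73.65 MHz → 73.65
  3.544 MHz → 3.544
  8.248 MHz → 8.248
  3052 kHz = 3052 × 10⁻³ MHz = 3.052
Sum: 6.583 + 73.65 + 3.544 + 8.248 + 3.052 = 95.077

95.077 MHz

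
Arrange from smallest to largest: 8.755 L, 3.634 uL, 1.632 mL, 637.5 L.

3.634 uL < 1.632 mL < 8.755 L < 637.5 L

8.755 L = 8.755 L
3.634 uL = 0.000003634 L
1.632 mL = 0.001632 L
637.5 L = 637.5 L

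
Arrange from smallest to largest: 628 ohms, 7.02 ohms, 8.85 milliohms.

8.85 milliohms < 7.02 ohms < 628 ohms

628 ohms = 628 ohms
7.02 ohms = 7.02 ohms
8.85 milliohms = 0.00885 ohms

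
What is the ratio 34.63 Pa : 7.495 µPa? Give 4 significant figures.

4620000

(34.63) / (7.495e-6) = 4.6204e6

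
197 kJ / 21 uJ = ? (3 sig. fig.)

(197 × 10³) / (21 × 10⁻⁶) = 9.381 × 10⁹

9380000000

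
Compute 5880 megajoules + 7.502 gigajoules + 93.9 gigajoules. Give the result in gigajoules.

In gigajoules:
  5880 megajoules = 5880 × 10^-3 gigajoules = 5.88
  7.502 gigajoules → 7.502
  93.9 gigajoules → 93.9
Sum: 5.88 + 7.502 + 93.9 = 107.282

107.282 gigajoules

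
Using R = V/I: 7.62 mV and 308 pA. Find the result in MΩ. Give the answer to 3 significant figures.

24.7 MΩ

(7.62e-3) / (308e-12) = 0.02474e9 Ω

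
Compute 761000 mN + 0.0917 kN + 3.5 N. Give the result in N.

In N:
  761000 mN = 761000 × 10^-3 N = 761
  0.0917 kN = 0.0917 × 10^3 N = 91.7
  3.5 N → 3.5
Sum: 761 + 91.7 + 3.5 = 856.2

856.2 N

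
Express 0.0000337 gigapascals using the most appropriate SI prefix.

= 33.7 × 10^3 pascals; 10^3 is kilo.

33.7 kilopascals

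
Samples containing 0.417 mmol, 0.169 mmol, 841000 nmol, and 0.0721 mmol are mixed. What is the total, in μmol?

In μmol:
  0.417 mmol = 0.417 × 10^3 μmol = 417
  0.169 mmol = 0.169 × 10^3 μmol = 169
  841000 nmol = 841000 × 10^-3 μmol = 841
  0.0721 mmol = 0.0721 × 10^3 μmol = 72.1
Sum: 417 + 169 + 841 + 72.1 = 1499.1

1499.1 μmol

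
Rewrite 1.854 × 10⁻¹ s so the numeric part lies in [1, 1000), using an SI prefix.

185.4 ms

= 185.4 × 10⁻³ s; 10⁻³ is milli.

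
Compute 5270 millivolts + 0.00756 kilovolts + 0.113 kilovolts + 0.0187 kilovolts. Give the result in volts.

In volts:
  5270 millivolts = 5270 × 10^-3 volts = 5.27
  0.00756 kilovolts = 0.00756 × 10^3 volts = 7.56
  0.113 kilovolts = 0.113 × 10^3 volts = 113
  0.0187 kilovolts = 0.0187 × 10^3 volts = 18.7
Sum: 5.27 + 7.56 + 113 + 18.7 = 144.53

144.53 volts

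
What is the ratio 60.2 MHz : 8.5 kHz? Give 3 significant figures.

7080

(60.2e6) / (8.5e3) = 7.082e3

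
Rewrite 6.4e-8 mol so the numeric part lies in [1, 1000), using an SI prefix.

= 64e-9 mol; 1e-9 is nano.

64 nmol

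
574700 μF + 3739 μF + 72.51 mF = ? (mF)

650.949 mF

In mF:
  574700 μF = 574700 × 10^-3 mF = 574.7
  3739 μF = 3739 × 10^-3 mF = 3.739
  72.51 mF → 72.51
Sum: 574.7 + 3.739 + 72.51 = 650.949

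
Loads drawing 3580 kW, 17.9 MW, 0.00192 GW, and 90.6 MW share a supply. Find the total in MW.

114 MW

In MW:
  3580 kW = 3580 × 10⁻³ MW = 3.58
  17.9 MW → 17.9
  0.00192 GW = 0.00192 × 10³ MW = 1.92
  90.6 MW → 90.6
Sum: 3.58 + 17.9 + 1.92 + 90.6 = 114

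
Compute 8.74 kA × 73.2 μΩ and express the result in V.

0.639768 V

8.74e3 × 73.2e-6 = 639.768e-3 V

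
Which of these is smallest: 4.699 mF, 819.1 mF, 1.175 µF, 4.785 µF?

4.699 mF = 0.004699 F
819.1 mF = 0.8191 F
1.175 µF = 0.000001175 F
4.785 µF = 0.000004785 F

1.175 µF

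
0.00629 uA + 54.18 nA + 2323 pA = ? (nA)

In nA:
  0.00629 uA = 0.00629 × 10^3 nA = 6.29
  54.18 nA → 54.18
  2323 pA = 2323 × 10^-3 nA = 2.323
Sum: 6.29 + 54.18 + 2.323 = 62.793

62.793 nA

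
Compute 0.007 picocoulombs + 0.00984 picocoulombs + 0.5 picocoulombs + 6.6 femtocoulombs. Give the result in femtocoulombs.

523.44 femtocoulombs

In femtocoulombs:
  0.007 picocoulombs = 0.007e3 femtocoulombs = 7
  0.00984 picocoulombs = 0.00984e3 femtocoulombs = 9.84
  0.5 picocoulombs = 0.5e3 femtocoulombs = 500
  6.6 femtocoulombs → 6.6
Sum: 7 + 9.84 + 500 + 6.6 = 523.44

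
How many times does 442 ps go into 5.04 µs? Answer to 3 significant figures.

11400

(5.04 × 10^-6) / (442 × 10^-12) = 0.0114 × 10^6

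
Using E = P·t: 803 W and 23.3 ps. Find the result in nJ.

803 × 23.3 × 10⁻¹² = 18709.9 × 10⁻¹² J

18.7099 nJ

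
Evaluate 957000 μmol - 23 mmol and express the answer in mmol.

In mmol:
  957000 μmol = 957000e-3 mmol = 957
  23 mmol → 23
Difference: 957 - 23 = 934

934 mmol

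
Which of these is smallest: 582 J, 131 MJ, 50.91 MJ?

582 J

582 J = 582 J
131 MJ = 131000000 J
50.91 MJ = 50910000 J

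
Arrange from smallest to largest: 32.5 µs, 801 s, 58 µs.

32.5 µs < 58 µs < 801 s

32.5 µs = 0.0000325 s
801 s = 801 s
58 µs = 0.000058 s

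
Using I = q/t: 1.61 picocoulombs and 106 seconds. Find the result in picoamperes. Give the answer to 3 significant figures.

0.0152 picoamperes

(1.61 × 10^-12) / (106) = 0.015189 × 10^-12 A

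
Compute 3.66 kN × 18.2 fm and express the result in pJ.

3.66e3 × 18.2e-15 = 66.612e-12 J

66.612 pJ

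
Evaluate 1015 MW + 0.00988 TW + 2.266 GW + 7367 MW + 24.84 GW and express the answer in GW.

In GW:
  1015 MW = 1015 × 10^-3 GW = 1.015
  0.00988 TW = 0.00988 × 10^3 GW = 9.88
  2.266 GW → 2.266
  7367 MW = 7367 × 10^-3 GW = 7.367
  24.84 GW → 24.84
Sum: 1.015 + 9.88 + 2.266 + 7.367 + 24.84 = 45.368

45.368 GW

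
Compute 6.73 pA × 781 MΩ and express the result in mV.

6.73 × 10⁻¹² × 781 × 10⁶ = 5256.13 × 10⁻⁶ V

5.25613 mV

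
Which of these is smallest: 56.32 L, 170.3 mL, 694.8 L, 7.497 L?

170.3 mL

56.32 L = 56.32 L
170.3 mL = 0.1703 L
694.8 L = 694.8 L
7.497 L = 7.497 L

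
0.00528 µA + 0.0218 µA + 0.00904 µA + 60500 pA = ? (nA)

96.62 nA

In nA:
  0.00528 µA = 0.00528 × 10³ nA = 5.28
  0.0218 µA = 0.0218 × 10³ nA = 21.8
  0.00904 µA = 0.00904 × 10³ nA = 9.04
  60500 pA = 60500 × 10⁻³ nA = 60.5
Sum: 5.28 + 21.8 + 9.04 + 60.5 = 96.62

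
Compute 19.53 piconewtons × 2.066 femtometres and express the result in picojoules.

19.53 × 10⁻¹² × 2.066 × 10⁻¹⁵ = 40.34898 × 10⁻²⁷ J

0.00000000000004034898 picojoules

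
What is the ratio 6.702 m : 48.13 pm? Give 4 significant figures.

(6.702) / (48.13 × 10^-12) = 0.13925 × 10^12

139200000000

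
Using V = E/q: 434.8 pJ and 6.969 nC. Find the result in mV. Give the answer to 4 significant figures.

62.39 mV

(434.8e-12) / (6.969e-9) = 62.3906e-3 V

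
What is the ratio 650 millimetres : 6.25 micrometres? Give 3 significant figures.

104000

(650 × 10⁻³) / (6.25 × 10⁻⁶) = 104 × 10³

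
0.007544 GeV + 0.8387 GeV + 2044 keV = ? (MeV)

In MeV:
  0.007544 GeV = 0.007544 × 10^3 MeV = 7.544
  0.8387 GeV = 0.8387 × 10^3 MeV = 838.7
  2044 keV = 2044 × 10^-3 MeV = 2.044
Sum: 7.544 + 838.7 + 2.044 = 848.288

848.288 MeV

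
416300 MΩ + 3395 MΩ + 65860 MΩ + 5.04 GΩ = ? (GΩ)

In GΩ:
  416300 MΩ = 416300e-3 GΩ = 416.3
  3395 MΩ = 3395e-3 GΩ = 3.395
  65860 MΩ = 65860e-3 GΩ = 65.86
  5.04 GΩ → 5.04
Sum: 416.3 + 3.395 + 65.86 + 5.04 = 490.595

490.595 GΩ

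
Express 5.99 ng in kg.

nano = 10^-9, kilo = 10^3; factor is 10^-12.
5.99 × 10^-12 = 0.00000000000599

0.00000000000599 kg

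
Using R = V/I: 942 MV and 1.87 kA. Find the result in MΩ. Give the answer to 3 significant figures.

0.504 MΩ

(942 × 10^6) / (1.87 × 10^3) = 503.74 × 10^3 Ω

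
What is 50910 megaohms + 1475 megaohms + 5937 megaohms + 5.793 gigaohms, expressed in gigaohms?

In gigaohms:
  50910 megaohms = 50910 × 10⁻³ gigaohms = 50.91
  1475 megaohms = 1475 × 10⁻³ gigaohms = 1.475
  5937 megaohms = 5937 × 10⁻³ gigaohms = 5.937
  5.793 gigaohms → 5.793
Sum: 50.91 + 1.475 + 5.937 + 5.793 = 64.115

64.115 gigaohms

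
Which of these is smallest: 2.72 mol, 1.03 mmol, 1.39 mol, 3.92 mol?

2.72 mol = 2.72 mol
1.03 mmol = 0.00103 mol
1.39 mol = 1.39 mol
3.92 mol = 3.92 mol

1.03 mmol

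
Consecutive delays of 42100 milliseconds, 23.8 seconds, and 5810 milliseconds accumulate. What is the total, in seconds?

71.71 seconds

In seconds:
  42100 milliseconds = 42100e-3 seconds = 42.1
  23.8 seconds → 23.8
  5810 milliseconds = 5810e-3 seconds = 5.81
Sum: 42.1 + 23.8 + 5.81 = 71.71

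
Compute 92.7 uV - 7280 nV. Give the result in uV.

85.42 uV

In uV:
  92.7 uV → 92.7
  7280 nV = 7280 × 10^-3 uV = 7.28
Difference: 92.7 - 7.28 = 85.42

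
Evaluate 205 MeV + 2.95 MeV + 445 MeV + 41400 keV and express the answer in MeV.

694.35 MeV

In MeV:
  205 MeV → 205
  2.95 MeV → 2.95
  445 MeV → 445
  41400 keV = 41400 × 10⁻³ MeV = 41.4
Sum: 205 + 2.95 + 445 + 41.4 = 694.35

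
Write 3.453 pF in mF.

0.000000003453 mF

pico = 1e-12, milli = 1e-3; factor is 1e-9.
3.453 × 1e-9 = 0.000000003453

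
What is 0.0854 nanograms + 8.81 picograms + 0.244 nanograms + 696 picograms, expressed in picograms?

In picograms:
  0.0854 nanograms = 0.0854 × 10³ picograms = 85.4
  8.81 picograms → 8.81
  0.244 nanograms = 0.244 × 10³ picograms = 244
  696 picograms → 696
Sum: 85.4 + 8.81 + 244 + 696 = 1034.21

1034.21 picograms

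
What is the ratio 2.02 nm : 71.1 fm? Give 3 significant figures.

28400

(2.02 × 10⁻⁹) / (71.1 × 10⁻¹⁵) = 0.02841 × 10⁶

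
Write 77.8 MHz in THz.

0.0000778 THz

mega = 10^6, tera = 10^12; factor is 10^-6.
77.8 × 10^-6 = 0.0000778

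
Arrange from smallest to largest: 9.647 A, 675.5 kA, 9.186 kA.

9.647 A < 9.186 kA < 675.5 kA

9.647 A = 9.647 A
675.5 kA = 675500 A
9.186 kA = 9186 A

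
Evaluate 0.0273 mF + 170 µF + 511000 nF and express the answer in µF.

In µF:
  0.0273 mF = 0.0273e3 µF = 27.3
  170 µF → 170
  511000 nF = 511000e-3 µF = 511
Sum: 27.3 + 170 + 511 = 708.3

708.3 µF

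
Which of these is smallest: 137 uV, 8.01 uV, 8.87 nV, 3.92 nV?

137 uV = 0.000137 V
8.01 uV = 0.00000801 V
8.87 nV = 0.00000000887 V
3.92 nV = 0.00000000392 V

3.92 nV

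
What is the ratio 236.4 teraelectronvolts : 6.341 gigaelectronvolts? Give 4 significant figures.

(236.4 × 10^12) / (6.341 × 10^9) = 37.281 × 10^3

37280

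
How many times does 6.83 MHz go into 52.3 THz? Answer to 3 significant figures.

(52.3e12) / (6.83e6) = 7.657e6

7660000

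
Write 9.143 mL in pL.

milli = 10^-3, pico = 10^-12; factor is 10^9.
9.143 × 10^9 = 9143000000

9143000000 pL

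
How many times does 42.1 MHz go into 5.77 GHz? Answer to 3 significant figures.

137

(5.77e9) / (42.1e6) = 0.1371e3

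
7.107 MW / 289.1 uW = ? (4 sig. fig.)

24580000000

(7.107e6) / (289.1e-6) = 0.024583e12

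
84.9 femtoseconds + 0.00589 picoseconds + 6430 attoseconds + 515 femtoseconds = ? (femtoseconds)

In femtoseconds:
  84.9 femtoseconds → 84.9
  0.00589 picoseconds = 0.00589 × 10^3 femtoseconds = 5.89
  6430 attoseconds = 6430 × 10^-3 femtoseconds = 6.43
  515 femtoseconds → 515
Sum: 84.9 + 5.89 + 6.43 + 515 = 612.22

612.22 femtoseconds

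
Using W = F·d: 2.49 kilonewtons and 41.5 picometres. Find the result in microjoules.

2.49 × 10^3 × 41.5 × 10^-12 = 103.335 × 10^-9 J

0.103335 microjoules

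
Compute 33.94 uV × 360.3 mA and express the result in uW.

12.228582 uW

33.94 × 10⁻⁶ × 360.3 × 10⁻³ = 12228.582 × 10⁻⁹ W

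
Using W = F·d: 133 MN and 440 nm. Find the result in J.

133 × 10⁶ × 440 × 10⁻⁹ = 58520 × 10⁻³ J

58.52 J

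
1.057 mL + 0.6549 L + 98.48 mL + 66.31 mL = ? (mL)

820.747 mL

In mL:
  1.057 mL → 1.057
  0.6549 L = 0.6549 × 10³ mL = 654.9
  98.48 mL → 98.48
  66.31 mL → 66.31
Sum: 1.057 + 654.9 + 98.48 + 66.31 = 820.747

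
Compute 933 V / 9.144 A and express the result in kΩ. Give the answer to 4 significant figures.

(933) / (9.144) = 102.034 Ω

0.1020 kΩ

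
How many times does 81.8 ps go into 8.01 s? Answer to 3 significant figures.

(8.01) / (81.8e-12) = 0.09792e12

97900000000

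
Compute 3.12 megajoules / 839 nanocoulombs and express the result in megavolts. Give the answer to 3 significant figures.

(3.12e6) / (839e-9) = 0.0037187e15 V

3720000 megavolts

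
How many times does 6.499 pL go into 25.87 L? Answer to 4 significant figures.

(25.87) / (6.499e-12) = 3.9806e12

3981000000000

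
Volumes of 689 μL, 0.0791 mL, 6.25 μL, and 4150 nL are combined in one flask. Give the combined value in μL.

In μL:
  689 μL → 689
  0.0791 mL = 0.0791e3 μL = 79.1
  6.25 μL → 6.25
  4150 nL = 4150e-3 μL = 4.15
Sum: 689 + 79.1 + 6.25 + 4.15 = 778.5

778.5 μL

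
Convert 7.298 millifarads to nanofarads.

7298000 nanofarads

milli = 1e-3, nano = 1e-9; factor is 1e6.
7.298 × 1e6 = 7298000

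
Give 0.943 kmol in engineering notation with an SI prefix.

943 mol

= 943 mol; mantissa already in [1, 1000).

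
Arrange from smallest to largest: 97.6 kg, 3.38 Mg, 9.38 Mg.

97.6 kg = 97600 g
3.38 Mg = 3380000 g
9.38 Mg = 9380000 g

97.6 kg < 3.38 Mg < 9.38 Mg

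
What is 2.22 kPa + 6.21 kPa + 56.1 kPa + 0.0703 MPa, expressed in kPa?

134.83 kPa

In kPa:
  2.22 kPa → 2.22
  6.21 kPa → 6.21
  56.1 kPa → 56.1
  0.0703 MPa = 0.0703e3 kPa = 70.3
Sum: 2.22 + 6.21 + 56.1 + 70.3 = 134.83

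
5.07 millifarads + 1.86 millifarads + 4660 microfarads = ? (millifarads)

In millifarads:
  5.07 millifarads → 5.07
  1.86 millifarads → 1.86
  4660 microfarads = 4660e-3 millifarads = 4.66
Sum: 5.07 + 1.86 + 4.66 = 11.59

11.59 millifarads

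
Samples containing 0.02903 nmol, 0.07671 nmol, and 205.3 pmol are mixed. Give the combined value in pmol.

311.04 pmol

In pmol:
  0.02903 nmol = 0.02903e3 pmol = 29.03
  0.07671 nmol = 0.07671e3 pmol = 76.71
  205.3 pmol → 205.3
Sum: 29.03 + 76.71 + 205.3 = 311.04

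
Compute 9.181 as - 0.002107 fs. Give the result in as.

7.074 as

In as:
  9.181 as → 9.181
  0.002107 fs = 0.002107e3 as = 2.107
Difference: 9.181 - 2.107 = 7.074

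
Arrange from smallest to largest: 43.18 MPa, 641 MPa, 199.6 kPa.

43.18 MPa = 43180000 Pa
641 MPa = 641000000 Pa
199.6 kPa = 199600 Pa

199.6 kPa < 43.18 MPa < 641 MPa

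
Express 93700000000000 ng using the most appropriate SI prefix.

= 93.7 × 10³ g; 10³ is kilo.

93.7 kg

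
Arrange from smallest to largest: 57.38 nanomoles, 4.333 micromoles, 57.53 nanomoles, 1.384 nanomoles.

57.38 nanomoles = 0.00000005738 moles
4.333 micromoles = 0.000004333 moles
57.53 nanomoles = 0.00000005753 moles
1.384 nanomoles = 0.000000001384 moles

1.384 nanomoles < 57.38 nanomoles < 57.53 nanomoles < 4.333 micromoles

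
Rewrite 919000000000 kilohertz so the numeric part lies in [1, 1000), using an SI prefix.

= 919e12 hertz; 1e12 is tera.

919 terahertz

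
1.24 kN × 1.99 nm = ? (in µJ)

2.4676 µJ

1.24e3 × 1.99e-9 = 2.4676e-6 J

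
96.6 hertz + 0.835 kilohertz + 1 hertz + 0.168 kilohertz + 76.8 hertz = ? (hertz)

1177.4 hertz

In hertz:
  96.6 hertz → 96.6
  0.835 kilohertz = 0.835 × 10³ hertz = 835
  1 hertz → 1
  0.168 kilohertz = 0.168 × 10³ hertz = 168
  76.8 hertz → 76.8
Sum: 96.6 + 835 + 1 + 168 + 76.8 = 1177.4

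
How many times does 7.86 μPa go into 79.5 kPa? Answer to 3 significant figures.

(79.5 × 10³) / (7.86 × 10⁻⁶) = 10.11 × 10⁹

10100000000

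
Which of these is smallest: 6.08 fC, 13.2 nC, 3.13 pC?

6.08 fC

6.08 fC = 0.00000000000000608 C
13.2 nC = 0.0000000132 C
3.13 pC = 0.00000000000313 C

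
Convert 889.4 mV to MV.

milli = 10^-3, mega = 10^6; factor is 10^-9.
889.4 × 10^-9 = 0.0000008894

0.0000008894 MV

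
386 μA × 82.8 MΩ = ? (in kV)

31.9608 kV

386e-6 × 82.8e6 = 31960.8 V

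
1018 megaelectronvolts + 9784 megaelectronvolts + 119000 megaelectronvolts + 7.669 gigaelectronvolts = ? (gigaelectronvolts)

In gigaelectronvolts:
  1018 megaelectronvolts = 1018e-3 gigaelectronvolts = 1.018
  9784 megaelectronvolts = 9784e-3 gigaelectronvolts = 9.784
  119000 megaelectronvolts = 119000e-3 gigaelectronvolts = 119
  7.669 gigaelectronvolts → 7.669
Sum: 1.018 + 9.784 + 119 + 7.669 = 137.471

137.471 gigaelectronvolts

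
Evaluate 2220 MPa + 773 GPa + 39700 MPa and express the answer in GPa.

814.92 GPa

In GPa:
  2220 MPa = 2220 × 10⁻³ GPa = 2.22
  773 GPa → 773
  39700 MPa = 39700 × 10⁻³ GPa = 39.7
Sum: 2.22 + 773 + 39.7 = 814.92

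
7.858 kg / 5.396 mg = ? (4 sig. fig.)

1456000

(7.858 × 10³) / (5.396 × 10⁻³) = 1.4563 × 10⁶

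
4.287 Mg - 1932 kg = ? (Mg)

In Mg:
  4.287 Mg → 4.287
  1932 kg = 1932e-3 Mg = 1.932
Difference: 4.287 - 1.932 = 2.355

2.355 Mg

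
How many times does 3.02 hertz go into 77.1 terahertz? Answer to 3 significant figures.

25500000000000

(77.1e12) / (3.02) = 25.53e12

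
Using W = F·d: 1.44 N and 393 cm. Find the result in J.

1.44 × 393 × 10⁻² = 565.92 × 10⁻² J

5.6592 J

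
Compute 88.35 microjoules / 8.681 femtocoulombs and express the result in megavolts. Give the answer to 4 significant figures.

10180 megavolts

(88.35 × 10^-6) / (8.681 × 10^-15) = 10.1774 × 10^9 V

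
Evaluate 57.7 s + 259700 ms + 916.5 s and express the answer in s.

In s:
  57.7 s → 57.7
  259700 ms = 259700 × 10⁻³ s = 259.7
  916.5 s → 916.5
Sum: 57.7 + 259.7 + 916.5 = 1233.9

1233.9 s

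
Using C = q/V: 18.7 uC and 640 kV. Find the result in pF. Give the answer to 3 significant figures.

29.2 pF

(18.7 × 10⁻⁶) / (640 × 10³) = 0.029219 × 10⁻⁹ F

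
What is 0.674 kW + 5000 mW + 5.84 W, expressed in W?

In W:
  0.674 kW = 0.674e3 W = 674
  5000 mW = 5000e-3 W = 5
  5.84 W → 5.84
Sum: 674 + 5 + 5.84 = 684.84

684.84 W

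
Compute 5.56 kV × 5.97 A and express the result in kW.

5.56e3 × 5.97 = 33.1932e3 W

33.1932 kW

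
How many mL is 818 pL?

0.000000818 mL

pico = 1e-12, milli = 1e-3; factor is 1e-9.
818 × 1e-9 = 0.000000818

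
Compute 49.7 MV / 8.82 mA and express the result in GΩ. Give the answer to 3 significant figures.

5.63 GΩ

(49.7 × 10⁶) / (8.82 × 10⁻³) = 5.6349 × 10⁹ Ω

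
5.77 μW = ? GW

micro = 10⁻⁶, giga = 10⁹; factor is 10⁻¹⁵.
5.77 × 10⁻¹⁵ = 0.00000000000000577

0.00000000000000577 GW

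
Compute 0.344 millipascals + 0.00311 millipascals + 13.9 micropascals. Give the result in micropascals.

In micropascals:
  0.344 millipascals = 0.344e3 micropascals = 344
  0.00311 millipascals = 0.00311e3 micropascals = 3.11
  13.9 micropascals → 13.9
Sum: 344 + 3.11 + 13.9 = 361.01

361.01 micropascals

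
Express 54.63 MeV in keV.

mega = 1e6, kilo = 1e3; factor is 1e3.
54.63 × 1e3 = 54630

54630 keV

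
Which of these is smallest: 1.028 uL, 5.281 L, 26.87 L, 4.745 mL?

1.028 uL = 0.000001028 L
5.281 L = 5.281 L
26.87 L = 26.87 L
4.745 mL = 0.004745 L

1.028 uL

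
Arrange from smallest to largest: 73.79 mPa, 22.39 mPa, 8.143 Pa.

73.79 mPa = 0.07379 Pa
22.39 mPa = 0.02239 Pa
8.143 Pa = 8.143 Pa

22.39 mPa < 73.79 mPa < 8.143 Pa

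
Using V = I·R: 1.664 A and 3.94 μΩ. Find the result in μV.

1.664 × 3.94 × 10⁻⁶ = 6.55616 × 10⁻⁶ V

6.55616 μV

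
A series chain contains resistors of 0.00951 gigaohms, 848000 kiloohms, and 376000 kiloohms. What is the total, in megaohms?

In megaohms:
  0.00951 gigaohms = 0.00951 × 10³ megaohms = 9.51
  848000 kiloohms = 848000 × 10⁻³ megaohms = 848
  376000 kiloohms = 376000 × 10⁻³ megaohms = 376
Sum: 9.51 + 848 + 376 = 1233.51

1233.51 megaohms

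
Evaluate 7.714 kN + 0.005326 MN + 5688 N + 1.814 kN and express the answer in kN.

In kN:
  7.714 kN → 7.714
  0.005326 MN = 0.005326e3 kN = 5.326
  5688 N = 5688e-3 kN = 5.688
  1.814 kN → 1.814
Sum: 7.714 + 5.326 + 5.688 + 1.814 = 20.542

20.542 kN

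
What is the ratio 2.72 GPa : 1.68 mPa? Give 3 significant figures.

1620000000000

(2.72 × 10⁹) / (1.68 × 10⁻³) = 1.619 × 10¹²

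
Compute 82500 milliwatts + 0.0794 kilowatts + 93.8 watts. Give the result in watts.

In watts:
  82500 milliwatts = 82500 × 10^-3 watts = 82.5
  0.0794 kilowatts = 0.0794 × 10^3 watts = 79.4
  93.8 watts → 93.8
Sum: 82.5 + 79.4 + 93.8 = 255.7

255.7 watts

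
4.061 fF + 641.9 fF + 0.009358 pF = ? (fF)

655.319 fF

In fF:
  4.061 fF → 4.061
  641.9 fF → 641.9
  0.009358 pF = 0.009358 × 10^3 fF = 9.358
Sum: 4.061 + 641.9 + 9.358 = 655.319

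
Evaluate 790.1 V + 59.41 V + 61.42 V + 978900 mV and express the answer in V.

In V:
  790.1 V → 790.1
  59.41 V → 59.41
  61.42 V → 61.42
  978900 mV = 978900 × 10⁻³ V = 978.9
Sum: 790.1 + 59.41 + 61.42 + 978.9 = 1889.83

1889.83 V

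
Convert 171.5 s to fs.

171500000000000000 fs

(no prefix) = 10⁰, femto = 10⁻¹⁵; factor is 10¹⁵.
171.5 × 10¹⁵ = 171500000000000000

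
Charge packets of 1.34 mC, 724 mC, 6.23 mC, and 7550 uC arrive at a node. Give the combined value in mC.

In mC:
  1.34 mC → 1.34
  724 mC → 724
  6.23 mC → 6.23
  7550 uC = 7550e-3 mC = 7.55
Sum: 1.34 + 724 + 6.23 + 7.55 = 739.12

739.12 mC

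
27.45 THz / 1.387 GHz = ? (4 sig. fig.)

19790

(27.45 × 10^12) / (1.387 × 10^9) = 19.791 × 10^3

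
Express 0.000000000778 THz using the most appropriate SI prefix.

= 778 Hz; mantissa already in [1, 1000).

778 Hz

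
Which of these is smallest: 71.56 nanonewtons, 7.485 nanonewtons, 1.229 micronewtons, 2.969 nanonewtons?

2.969 nanonewtons

71.56 nanonewtons = 0.00000007156 newtons
7.485 nanonewtons = 0.000000007485 newtons
1.229 micronewtons = 0.000001229 newtons
2.969 nanonewtons = 0.000000002969 newtons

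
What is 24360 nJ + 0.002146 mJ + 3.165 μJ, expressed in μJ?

29.671 μJ

In μJ:
  24360 nJ = 24360e-3 μJ = 24.36
  0.002146 mJ = 0.002146e3 μJ = 2.146
  3.165 μJ → 3.165
Sum: 24.36 + 2.146 + 3.165 = 29.671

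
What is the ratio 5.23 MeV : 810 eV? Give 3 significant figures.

6460

(5.23e6) / (810) = 0.006457e6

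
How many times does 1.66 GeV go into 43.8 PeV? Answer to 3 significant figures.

(43.8 × 10¹⁵) / (1.66 × 10⁹) = 26.39 × 10⁶

26400000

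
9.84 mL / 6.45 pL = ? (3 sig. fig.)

1530000000

(9.84 × 10^-3) / (6.45 × 10^-12) = 1.526 × 10^9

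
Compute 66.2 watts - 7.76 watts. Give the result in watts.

58.44 watts

In watts:
  66.2 watts → 66.2
  7.76 watts → 7.76
Difference: 66.2 - 7.76 = 58.44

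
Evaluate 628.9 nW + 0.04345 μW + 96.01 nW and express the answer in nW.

768.36 nW

In nW:
  628.9 nW → 628.9
  0.04345 μW = 0.04345 × 10³ nW = 43.45
  96.01 nW → 96.01
Sum: 628.9 + 43.45 + 96.01 = 768.36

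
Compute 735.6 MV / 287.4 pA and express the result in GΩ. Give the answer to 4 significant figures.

(735.6 × 10⁶) / (287.4 × 10⁻¹²) = 2.5595 × 10¹⁸ Ω

2559000000 GΩ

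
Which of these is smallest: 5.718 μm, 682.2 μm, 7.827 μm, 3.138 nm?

3.138 nm

5.718 μm = 0.000005718 m
682.2 μm = 0.0006822 m
7.827 μm = 0.000007827 m
3.138 nm = 0.000000003138 m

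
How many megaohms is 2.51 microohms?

micro = 1e-6, mega = 1e6; factor is 1e-12.
2.51 × 1e-12 = 0.00000000000251

0.00000000000251 megaohms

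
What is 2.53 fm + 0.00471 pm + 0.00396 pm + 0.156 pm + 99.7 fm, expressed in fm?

266.9 fm

In fm:
  2.53 fm → 2.53
  0.00471 pm = 0.00471 × 10³ fm = 4.71
  0.00396 pm = 0.00396 × 10³ fm = 3.96
  0.156 pm = 0.156 × 10³ fm = 156
  99.7 fm → 99.7
Sum: 2.53 + 4.71 + 3.96 + 156 + 99.7 = 266.9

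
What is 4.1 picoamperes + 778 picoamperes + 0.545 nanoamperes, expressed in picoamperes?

In picoamperes:
  4.1 picoamperes → 4.1
  778 picoamperes → 778
  0.545 nanoamperes = 0.545e3 picoamperes = 545
Sum: 4.1 + 778 + 545 = 1327.1

1327.1 picoamperes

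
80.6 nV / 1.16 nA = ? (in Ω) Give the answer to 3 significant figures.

69.5 Ω

(80.6 × 10^-9) / (1.16 × 10^-9) = 69.483 Ω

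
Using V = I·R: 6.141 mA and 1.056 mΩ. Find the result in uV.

6.484896 uV

6.141 × 10^-3 × 1.056 × 10^-3 = 6.484896 × 10^-6 V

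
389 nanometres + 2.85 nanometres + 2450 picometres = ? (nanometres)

394.3 nanometres

In nanometres:
  389 nanometres → 389
  2.85 nanometres → 2.85
  2450 picometres = 2450 × 10⁻³ nanometres = 2.45
Sum: 389 + 2.85 + 2.45 = 394.3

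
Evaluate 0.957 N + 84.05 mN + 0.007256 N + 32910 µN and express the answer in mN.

1081.216 mN

In mN:
  0.957 N = 0.957e3 mN = 957
  84.05 mN → 84.05
  0.007256 N = 0.007256e3 mN = 7.256
  32910 µN = 32910e-3 mN = 32.91
Sum: 957 + 84.05 + 7.256 + 32.91 = 1081.216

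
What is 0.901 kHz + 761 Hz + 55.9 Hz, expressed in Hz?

In Hz:
  0.901 kHz = 0.901 × 10^3 Hz = 901
  761 Hz → 761
  55.9 Hz → 55.9
Sum: 901 + 761 + 55.9 = 1717.9

1717.9 Hz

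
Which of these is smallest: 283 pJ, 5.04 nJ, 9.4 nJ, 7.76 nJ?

283 pJ = 0.000000000283 J
5.04 nJ = 0.00000000504 J
9.4 nJ = 0.0000000094 J
7.76 nJ = 0.00000000776 J

283 pJ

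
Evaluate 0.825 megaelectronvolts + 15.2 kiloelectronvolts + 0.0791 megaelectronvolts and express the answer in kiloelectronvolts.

In kiloelectronvolts:
  0.825 megaelectronvolts = 0.825 × 10^3 kiloelectronvolts = 825
  15.2 kiloelectronvolts → 15.2
  0.0791 megaelectronvolts = 0.0791 × 10^3 kiloelectronvolts = 79.1
Sum: 825 + 15.2 + 79.1 = 919.3

919.3 kiloelectronvolts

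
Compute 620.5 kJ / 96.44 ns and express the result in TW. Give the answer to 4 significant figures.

6.434 TW

(620.5 × 10³) / (96.44 × 10⁻⁹) = 6.43405 × 10¹² W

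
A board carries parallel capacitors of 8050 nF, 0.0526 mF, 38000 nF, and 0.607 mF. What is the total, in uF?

705.65 uF

In uF:
  8050 nF = 8050 × 10⁻³ uF = 8.05
  0.0526 mF = 0.0526 × 10³ uF = 52.6
  38000 nF = 38000 × 10⁻³ uF = 38
  0.607 mF = 0.607 × 10³ uF = 607
Sum: 8.05 + 52.6 + 38 + 607 = 705.65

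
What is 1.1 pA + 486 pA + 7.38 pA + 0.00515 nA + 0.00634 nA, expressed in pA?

505.97 pA

In pA:
  1.1 pA → 1.1
  486 pA → 486
  7.38 pA → 7.38
  0.00515 nA = 0.00515e3 pA = 5.15
  0.00634 nA = 0.00634e3 pA = 6.34
Sum: 1.1 + 486 + 7.38 + 5.15 + 6.34 = 505.97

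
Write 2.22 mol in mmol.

(no prefix) = 1e0, milli = 1e-3; factor is 1e3.
2.22 × 1e3 = 2220

2220 mmol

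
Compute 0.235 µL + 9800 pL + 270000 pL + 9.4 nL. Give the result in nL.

524.2 nL

In nL:
  0.235 µL = 0.235 × 10^3 nL = 235
  9800 pL = 9800 × 10^-3 nL = 9.8
  270000 pL = 270000 × 10^-3 nL = 270
  9.4 nL → 9.4
Sum: 235 + 9.8 + 270 + 9.4 = 524.2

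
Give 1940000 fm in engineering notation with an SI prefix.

= 1.94e-9 m; 1e-9 is nano.

1.94 nm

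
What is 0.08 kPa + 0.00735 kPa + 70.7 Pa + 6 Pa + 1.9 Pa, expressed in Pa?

165.95 Pa

In Pa:
  0.08 kPa = 0.08 × 10^3 Pa = 80
  0.00735 kPa = 0.00735 × 10^3 Pa = 7.35
  70.7 Pa → 70.7
  6 Pa → 6
  1.9 Pa → 1.9
Sum: 80 + 7.35 + 70.7 + 6 + 1.9 = 165.95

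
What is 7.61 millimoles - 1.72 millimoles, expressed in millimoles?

In millimoles:
  7.61 millimoles → 7.61
  1.72 millimoles → 1.72
Difference: 7.61 - 1.72 = 5.89

5.89 millimoles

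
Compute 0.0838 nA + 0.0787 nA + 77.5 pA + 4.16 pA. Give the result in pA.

244.16 pA

In pA:
  0.0838 nA = 0.0838 × 10^3 pA = 83.8
  0.0787 nA = 0.0787 × 10^3 pA = 78.7
  77.5 pA → 77.5
  4.16 pA → 4.16
Sum: 83.8 + 78.7 + 77.5 + 4.16 = 244.16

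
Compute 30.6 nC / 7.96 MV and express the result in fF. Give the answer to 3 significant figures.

3.84 fF

(30.6e-9) / (7.96e6) = 3.8442e-15 F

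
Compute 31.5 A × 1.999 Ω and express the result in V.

62.9685 V

31.5 × 1.999 = 62.9685 V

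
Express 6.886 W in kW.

0.006886 kW

(no prefix) = 1e0, kilo = 1e3; factor is 1e-3.
6.886 × 1e-3 = 0.006886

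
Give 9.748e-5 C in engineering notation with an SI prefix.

= 97.48e-6 C; 1e-6 is micro.

97.48 μC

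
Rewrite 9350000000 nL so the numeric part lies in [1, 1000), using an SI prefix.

9.35 L

= 9.35 L; mantissa already in [1, 1000).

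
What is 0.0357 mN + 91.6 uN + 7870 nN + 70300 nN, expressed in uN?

205.47 uN

In uN:
  0.0357 mN = 0.0357 × 10³ uN = 35.7
  91.6 uN → 91.6
  7870 nN = 7870 × 10⁻³ uN = 7.87
  70300 nN = 70300 × 10⁻³ uN = 70.3
Sum: 35.7 + 91.6 + 7.87 + 70.3 = 205.47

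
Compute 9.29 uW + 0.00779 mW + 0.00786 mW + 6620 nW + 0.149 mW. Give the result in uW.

In uW:
  9.29 uW → 9.29
  0.00779 mW = 0.00779 × 10³ uW = 7.79
  0.00786 mW = 0.00786 × 10³ uW = 7.86
  6620 nW = 6620 × 10⁻³ uW = 6.62
  0.149 mW = 0.149 × 10³ uW = 149
Sum: 9.29 + 7.79 + 7.86 + 6.62 + 149 = 180.56

180.56 uW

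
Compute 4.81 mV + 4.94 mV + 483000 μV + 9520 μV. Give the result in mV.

In mV:
  4.81 mV → 4.81
  4.94 mV → 4.94
  483000 μV = 483000 × 10⁻³ mV = 483
  9520 μV = 9520 × 10⁻³ mV = 9.52
Sum: 4.81 + 4.94 + 483 + 9.52 = 502.27

502.27 mV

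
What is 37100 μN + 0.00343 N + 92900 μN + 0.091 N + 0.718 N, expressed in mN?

942.43 mN

In mN:
  37100 μN = 37100e-3 mN = 37.1
  0.00343 N = 0.00343e3 mN = 3.43
  92900 μN = 92900e-3 mN = 92.9
  0.091 N = 0.091e3 mN = 91
  0.718 N = 0.718e3 mN = 718
Sum: 37.1 + 3.43 + 92.9 + 91 + 718 = 942.43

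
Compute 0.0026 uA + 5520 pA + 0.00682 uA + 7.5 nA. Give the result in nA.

In nA:
  0.0026 uA = 0.0026e3 nA = 2.6
  5520 pA = 5520e-3 nA = 5.52
  0.00682 uA = 0.00682e3 nA = 6.82
  7.5 nA → 7.5
Sum: 2.6 + 5.52 + 6.82 + 7.5 = 22.44

22.44 nA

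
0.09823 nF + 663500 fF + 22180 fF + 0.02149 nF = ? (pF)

805.4 pF

In pF:
  0.09823 nF = 0.09823 × 10^3 pF = 98.23
  663500 fF = 663500 × 10^-3 pF = 663.5
  22180 fF = 22180 × 10^-3 pF = 22.18
  0.02149 nF = 0.02149 × 10^3 pF = 21.49
Sum: 98.23 + 663.5 + 22.18 + 21.49 = 805.4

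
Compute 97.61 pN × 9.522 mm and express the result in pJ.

97.61 × 10⁻¹² × 9.522 × 10⁻³ = 929.44242 × 10⁻¹⁵ J

0.92944242 pJ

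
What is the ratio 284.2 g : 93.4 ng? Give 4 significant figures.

(284.2) / (93.4e-9) = 3.0428e9

3043000000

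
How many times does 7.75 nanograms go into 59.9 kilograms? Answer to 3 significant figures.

7730000000000

(59.9 × 10³) / (7.75 × 10⁻⁹) = 7.729 × 10¹²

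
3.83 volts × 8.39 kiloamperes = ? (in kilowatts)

32.1337 kilowatts

3.83 × 8.39 × 10³ = 32.1337 × 10³ W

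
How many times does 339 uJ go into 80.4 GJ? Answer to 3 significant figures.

(80.4 × 10^9) / (339 × 10^-6) = 0.2372 × 10^15

237000000000000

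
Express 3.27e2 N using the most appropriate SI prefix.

= 327 N; mantissa already in [1, 1000).

327 N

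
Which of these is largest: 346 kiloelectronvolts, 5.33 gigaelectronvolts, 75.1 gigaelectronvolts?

346 kiloelectronvolts = 346000 electronvolts
5.33 gigaelectronvolts = 5330000000 electronvolts
75.1 gigaelectronvolts = 75100000000 electronvolts

75.1 gigaelectronvolts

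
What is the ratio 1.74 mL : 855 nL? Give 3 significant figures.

2040

(1.74 × 10⁻³) / (855 × 10⁻⁹) = 0.002035 × 10⁶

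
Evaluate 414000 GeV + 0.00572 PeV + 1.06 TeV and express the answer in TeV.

In TeV:
  414000 GeV = 414000 × 10^-3 TeV = 414
  0.00572 PeV = 0.00572 × 10^3 TeV = 5.72
  1.06 TeV → 1.06
Sum: 414 + 5.72 + 1.06 = 420.78

420.78 TeV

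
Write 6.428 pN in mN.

0.000000006428 mN

pico = 10^-12, milli = 10^-3; factor is 10^-9.
6.428 × 10^-9 = 0.000000006428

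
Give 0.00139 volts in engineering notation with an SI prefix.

= 1.39e-3 volts; 1e-3 is milli.

1.39 millivolts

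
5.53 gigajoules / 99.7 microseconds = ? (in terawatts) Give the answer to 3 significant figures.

55.5 terawatts

(5.53 × 10^9) / (99.7 × 10^-6) = 0.055466 × 10^15 W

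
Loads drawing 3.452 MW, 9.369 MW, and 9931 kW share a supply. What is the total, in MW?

In MW:
  3.452 MW → 3.452
  9.369 MW → 9.369
  9931 kW = 9931 × 10⁻³ MW = 9.931
Sum: 3.452 + 9.369 + 9.931 = 22.752

22.752 MW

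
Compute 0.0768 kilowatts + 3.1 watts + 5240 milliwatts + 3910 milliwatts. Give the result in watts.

89.05 watts

In watts:
  0.0768 kilowatts = 0.0768 × 10³ watts = 76.8
  3.1 watts → 3.1
  5240 milliwatts = 5240 × 10⁻³ watts = 5.24
  3910 milliwatts = 3910 × 10⁻³ watts = 3.91
Sum: 76.8 + 3.1 + 5.24 + 3.91 = 89.05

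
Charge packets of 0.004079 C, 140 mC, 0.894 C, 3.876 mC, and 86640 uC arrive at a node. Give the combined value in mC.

1128.595 mC

In mC:
  0.004079 C = 0.004079 × 10^3 mC = 4.079
  140 mC → 140
  0.894 C = 0.894 × 10^3 mC = 894
  3.876 mC → 3.876
  86640 uC = 86640 × 10^-3 mC = 86.64
Sum: 4.079 + 140 + 894 + 3.876 + 86.64 = 1128.595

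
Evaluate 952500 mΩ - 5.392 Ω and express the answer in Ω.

In Ω:
  952500 mΩ = 952500e-3 Ω = 952.5
  5.392 Ω → 5.392
Difference: 952.5 - 5.392 = 947.108

947.108 Ω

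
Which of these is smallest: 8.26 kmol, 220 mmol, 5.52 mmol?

5.52 mmol

8.26 kmol = 8260 mol
220 mmol = 0.22 mol
5.52 mmol = 0.00552 mol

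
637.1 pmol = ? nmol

0.6371 nmol

pico = 1e-12, nano = 1e-9; factor is 1e-3.
637.1 × 1e-3 = 0.6371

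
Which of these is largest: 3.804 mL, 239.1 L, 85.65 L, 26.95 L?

3.804 mL = 0.003804 L
239.1 L = 239.1 L
85.65 L = 85.65 L
26.95 L = 26.95 L

239.1 L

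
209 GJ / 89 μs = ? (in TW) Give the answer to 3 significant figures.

(209 × 10^9) / (89 × 10^-6) = 2.3483 × 10^15 W

2350 TW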